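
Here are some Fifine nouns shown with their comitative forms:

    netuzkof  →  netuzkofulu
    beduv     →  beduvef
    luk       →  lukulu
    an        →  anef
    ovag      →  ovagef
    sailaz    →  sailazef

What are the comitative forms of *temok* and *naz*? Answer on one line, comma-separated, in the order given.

temokulu, nazef

Looking at the final consonant of each stem: -ulu when the stem ends in a voiceless consonant (*netuzkof*, *luk*); -ef when the stem ends in a voiced consonant (*beduv*, *an*, *ovag*, *sailaz*).
*temok*: final consonant = /k/, voiceless → -ulu → *temokulu*.
The final consonant of *naz* is /z/, which is voiced, so the suffix is -ef, giving *nazef*.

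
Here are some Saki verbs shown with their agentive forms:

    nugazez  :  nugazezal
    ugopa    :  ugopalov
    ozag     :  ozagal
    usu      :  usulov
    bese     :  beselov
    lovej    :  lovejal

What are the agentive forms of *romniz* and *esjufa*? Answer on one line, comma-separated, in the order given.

The pattern is consonant vs. vowel: -al when the stem ends in a consonant (*nugazez*, *ozag*, *lovej*); -lov when the stem ends in a vowel (*ugopa*, *usu*, *bese*).
*romniz*: final sound = /z/, a consonant → -al → *romnizal*.
The final sound of *esjufa* is /a/, which is a vowel, so the suffix is -lov, giving *esjufalov*.

romnizal, esjufalov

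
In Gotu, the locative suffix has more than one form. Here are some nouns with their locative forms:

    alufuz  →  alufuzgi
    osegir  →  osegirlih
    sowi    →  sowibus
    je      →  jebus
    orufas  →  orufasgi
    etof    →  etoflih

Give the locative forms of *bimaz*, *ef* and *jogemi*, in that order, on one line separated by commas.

bimazgi, eflih, jogemibus

The pattern is sibilance of the final sound: -gi when the stem ends in a sibilant (*alufuz*, *orufas*); -lih when the stem ends in a non-sibilant consonant (*osegir*, *etof*); -bus when the stem ends in a vowel (*sowi*, *je*).
The final sound of *bimaz* is /z/, which is a sibilant, so the suffix is -gi, giving *bimazgi*.
*ef* — final sound /f/ (a non-sibilant consonant) → -lih → *eflih*.
*jogemi* — final sound /i/ (a vowel) → -bus → *jogemibus*.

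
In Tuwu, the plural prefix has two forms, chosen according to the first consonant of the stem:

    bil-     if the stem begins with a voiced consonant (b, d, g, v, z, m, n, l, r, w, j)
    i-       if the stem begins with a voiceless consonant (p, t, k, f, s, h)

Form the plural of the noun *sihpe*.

Since the first consonant of *sihpe* is /s/ (voiceless), it takes i-, giving *isihpe*.

isihpe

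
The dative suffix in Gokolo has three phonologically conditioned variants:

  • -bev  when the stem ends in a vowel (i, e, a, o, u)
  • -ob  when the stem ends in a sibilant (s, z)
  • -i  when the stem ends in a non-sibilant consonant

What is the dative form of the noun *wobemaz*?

wobemazob

The final sound of *wobemaz* is /z/, which is a sibilant, so the suffix is -ob, giving *wobemazob*.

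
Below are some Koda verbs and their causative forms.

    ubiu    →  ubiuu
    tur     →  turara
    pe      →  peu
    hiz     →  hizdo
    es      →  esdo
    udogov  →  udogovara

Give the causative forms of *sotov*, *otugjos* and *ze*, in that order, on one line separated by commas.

sotovara, otugjosdo, zeu

The suffix is conditioned by the final sound: -do when the stem ends in a sibilant (*hiz*, *es*); -ara when the stem ends in a non-sibilant consonant (*tur*, *udogov*); -u when the stem ends in a vowel (*ubiu*, *pe*).
*sotov*: final sound = /v/, a non-sibilant consonant → -ara → *sotovara*.
*otugjos* — final sound /s/ (a sibilant) → -do → *otugjosdo*.
*ze* — final sound /e/ (a vowel) → -u → *zeu*.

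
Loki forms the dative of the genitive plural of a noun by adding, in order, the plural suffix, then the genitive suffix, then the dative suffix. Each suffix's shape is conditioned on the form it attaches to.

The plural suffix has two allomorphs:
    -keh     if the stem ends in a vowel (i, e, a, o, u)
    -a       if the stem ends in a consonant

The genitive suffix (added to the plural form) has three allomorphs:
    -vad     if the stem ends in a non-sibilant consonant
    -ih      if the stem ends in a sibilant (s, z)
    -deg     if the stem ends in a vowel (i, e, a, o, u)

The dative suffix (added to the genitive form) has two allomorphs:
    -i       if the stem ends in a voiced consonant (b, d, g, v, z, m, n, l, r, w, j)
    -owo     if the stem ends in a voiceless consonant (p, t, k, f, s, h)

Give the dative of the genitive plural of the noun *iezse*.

Since the final sound of *iezse* is /e/ (a vowel), it takes -keh, giving *iezsekeh*.
The plural form *iezsekeh*: final sound = /h/, a non-sibilant consonant → -vad → *iezsekehvad*.
Since the final consonant of the genitive form *iezsekehvad* is /d/ (voiced), it takes -i, giving *iezsekehvadi*.

iezsekehvadi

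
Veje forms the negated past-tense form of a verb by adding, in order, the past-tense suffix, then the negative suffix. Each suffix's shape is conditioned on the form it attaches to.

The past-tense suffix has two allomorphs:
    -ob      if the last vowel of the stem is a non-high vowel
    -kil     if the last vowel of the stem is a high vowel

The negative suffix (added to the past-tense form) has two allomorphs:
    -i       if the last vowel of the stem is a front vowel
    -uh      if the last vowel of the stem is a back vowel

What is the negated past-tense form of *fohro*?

*fohro* — last vowel /o/ (a non-high vowel) → -ob → *fohroob*.
The past-tense form *fohroob*: last vowel = /o/, a back vowel → -uh → *fohroobuh*.

fohroobuh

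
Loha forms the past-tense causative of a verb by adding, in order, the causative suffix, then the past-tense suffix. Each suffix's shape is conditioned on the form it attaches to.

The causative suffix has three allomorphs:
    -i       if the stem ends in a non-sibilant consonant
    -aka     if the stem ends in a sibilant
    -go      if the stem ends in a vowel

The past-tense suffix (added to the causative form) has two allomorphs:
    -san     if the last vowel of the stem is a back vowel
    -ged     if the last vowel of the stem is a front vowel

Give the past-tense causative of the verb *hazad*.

hazadiged

Since the final sound of *hazad* is /d/ (a non-sibilant consonant), it takes -i, giving *hazadi*.
The causative form *hazadi*: last vowel = /i/, a front vowel → -ged → *hazadiged*.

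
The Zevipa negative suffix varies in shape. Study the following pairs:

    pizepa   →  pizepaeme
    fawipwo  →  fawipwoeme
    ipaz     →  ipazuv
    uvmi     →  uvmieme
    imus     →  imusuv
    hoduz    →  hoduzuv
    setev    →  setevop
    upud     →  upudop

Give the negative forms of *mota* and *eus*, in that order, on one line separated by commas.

motaeme, eusuv

The suffix is conditioned by the final sound: -uv when the stem ends in a sibilant (*ipaz*, *imus*, *hoduz*); -op when the stem ends in a non-sibilant consonant (*setev*, *upud*); -eme when the stem ends in a vowel (*pizepa*, *fawipwo*, *uvmi*).
Since the final sound of *mota* is /a/ (a vowel), it takes -eme, giving *motaeme*.
*eus* — final sound /s/ (a sibilant) → -uv → *eusuv*.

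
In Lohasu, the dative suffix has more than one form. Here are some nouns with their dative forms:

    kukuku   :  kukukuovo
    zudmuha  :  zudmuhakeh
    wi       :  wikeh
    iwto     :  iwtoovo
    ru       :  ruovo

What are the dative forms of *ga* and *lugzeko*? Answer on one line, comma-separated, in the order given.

gakeh, lugzekoovo

The suffix is conditioned by the last vowel: -ovo when the last vowel of the stem is a rounded vowel (*kukuku*, *iwto*, *ru*); -keh when the last vowel of the stem is an unrounded vowel (*zudmuha*, *wi*).
Since the last vowel of *ga* is /a/ (an unrounded vowel), it takes -keh, giving *gakeh*.
The last vowel of *lugzeko* is /o/, which is a rounded vowel, so the suffix is -ovo, giving *lugzekoovo*.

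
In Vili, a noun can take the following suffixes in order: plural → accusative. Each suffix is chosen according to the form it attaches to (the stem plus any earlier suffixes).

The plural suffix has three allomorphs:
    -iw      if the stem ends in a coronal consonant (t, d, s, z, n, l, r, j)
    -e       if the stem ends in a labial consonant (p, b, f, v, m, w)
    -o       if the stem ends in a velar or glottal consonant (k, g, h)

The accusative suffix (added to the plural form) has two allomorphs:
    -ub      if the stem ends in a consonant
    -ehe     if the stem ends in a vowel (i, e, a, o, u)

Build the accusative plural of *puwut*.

puwutiwub

*puwut*: final consonant = /t/, coronal → -iw → *puwutiw*.
The plural form *puwutiw*: final sound = /w/, a consonant → -ub → *puwutiwub*.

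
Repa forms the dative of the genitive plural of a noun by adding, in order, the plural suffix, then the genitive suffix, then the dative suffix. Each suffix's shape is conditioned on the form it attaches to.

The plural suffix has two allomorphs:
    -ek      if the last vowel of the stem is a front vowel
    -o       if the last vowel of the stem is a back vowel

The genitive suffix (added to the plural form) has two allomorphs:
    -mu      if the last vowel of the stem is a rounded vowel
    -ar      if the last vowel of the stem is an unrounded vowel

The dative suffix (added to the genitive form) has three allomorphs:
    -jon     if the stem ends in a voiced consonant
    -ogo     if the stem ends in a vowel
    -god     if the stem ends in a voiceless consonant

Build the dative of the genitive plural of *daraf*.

*daraf*: last vowel = /a/, a back vowel → -o → *darafo*.
The last vowel of the plural form *darafo* is /o/, which is a rounded vowel, so the genitive suffix is -mu, giving *darafomu*.
The genitive form *darafomu*: final sound = /u/, a vowel → -ogo → *darafomuogo*.

darafomuogo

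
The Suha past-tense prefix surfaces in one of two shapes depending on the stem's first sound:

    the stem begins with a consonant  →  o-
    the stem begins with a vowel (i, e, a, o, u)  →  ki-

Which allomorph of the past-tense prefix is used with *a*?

ki-

Since the first sound of *a* is /a/ (a vowel), it takes ki-.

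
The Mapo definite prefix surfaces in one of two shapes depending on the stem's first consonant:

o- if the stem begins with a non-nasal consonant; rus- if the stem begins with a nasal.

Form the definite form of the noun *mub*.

*mub*: first consonant = /m/, a nasal → rus- → *rusmub*.

rusmub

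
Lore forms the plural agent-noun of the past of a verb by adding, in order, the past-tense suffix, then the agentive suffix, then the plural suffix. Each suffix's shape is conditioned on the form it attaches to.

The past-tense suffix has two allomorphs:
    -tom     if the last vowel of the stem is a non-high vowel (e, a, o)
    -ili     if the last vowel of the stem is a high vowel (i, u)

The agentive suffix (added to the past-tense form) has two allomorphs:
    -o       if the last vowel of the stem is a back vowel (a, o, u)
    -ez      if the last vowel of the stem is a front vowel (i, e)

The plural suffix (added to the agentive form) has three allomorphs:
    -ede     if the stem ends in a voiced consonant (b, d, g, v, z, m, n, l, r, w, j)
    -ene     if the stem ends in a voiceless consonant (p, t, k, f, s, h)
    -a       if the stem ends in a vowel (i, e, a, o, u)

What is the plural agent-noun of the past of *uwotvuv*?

uwotvuviliezede

*uwotvuv* — last vowel /u/ (a high vowel) → -ili → *uwotvuvili*.
The past-tense form *uwotvuvili* — last vowel /i/ (a front vowel) → -ez → *uwotvuviliez*.
Since the final sound of the agentive form *uwotvuviliez* is /z/ (a voiced consonant), it takes -ede, giving *uwotvuviliezede*.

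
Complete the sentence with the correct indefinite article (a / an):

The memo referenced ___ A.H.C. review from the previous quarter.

an

The indefinite article is chosen by the initial *sound* of the following word, not its spelling.
The initialism *A.H.C.* is read letter by letter; the first letter, A, is pronounced /eɪ/, which begins with a vowel sound.
So the article is *an*: The memo referenced an A.H.C. review from the previous quarter.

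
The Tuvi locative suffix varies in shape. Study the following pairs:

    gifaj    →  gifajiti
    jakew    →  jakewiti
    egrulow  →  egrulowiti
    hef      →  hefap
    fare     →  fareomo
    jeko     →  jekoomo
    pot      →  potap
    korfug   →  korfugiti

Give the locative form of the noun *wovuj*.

wovujiti

The alternation tracks the final sound of the stem — -ap when the stem ends in a voiceless consonant (*hef*, *pot*); -iti when the stem ends in a voiced consonant (*gifaj*, *jakew*, *egrulow*, *korfug*); -omo when the stem ends in a vowel (*fare*, *jeko*).
*wovuj* — final sound /j/ (a voiced consonant) → -iti → *wovujiti*.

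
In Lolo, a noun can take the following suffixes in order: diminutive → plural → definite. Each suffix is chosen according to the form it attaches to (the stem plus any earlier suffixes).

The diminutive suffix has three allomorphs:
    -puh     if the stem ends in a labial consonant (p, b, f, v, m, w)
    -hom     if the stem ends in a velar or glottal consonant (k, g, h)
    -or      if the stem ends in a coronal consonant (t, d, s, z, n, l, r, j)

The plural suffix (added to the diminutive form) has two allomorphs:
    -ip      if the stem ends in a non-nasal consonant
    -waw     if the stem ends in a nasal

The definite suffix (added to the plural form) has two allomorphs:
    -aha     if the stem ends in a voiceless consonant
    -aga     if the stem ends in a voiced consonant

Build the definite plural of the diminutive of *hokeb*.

The final consonant of *hokeb* is /b/, which is labial, so the diminutive suffix is -puh, giving *hokebpuh*.
The diminutive form *hokebpuh* — final consonant /h/ (non-nasal) → -ip → *hokebpuhip*.
The final consonant of the plural form *hokebpuhip* is /p/, which is voiceless, so the definite suffix is -aha, giving *hokebpuhipaha*.

hokebpuhipaha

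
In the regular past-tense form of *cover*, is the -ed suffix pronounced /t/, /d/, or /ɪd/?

The stem *cover* ends in a voiced sound other than /d/.
The -ed suffix is realized as /ɪd/ after /t, d/; as /t/ after other voiceless consonants; and as /d/ after other voiced sounds.
So -ed on *cover* is pronounced /d/.

/d/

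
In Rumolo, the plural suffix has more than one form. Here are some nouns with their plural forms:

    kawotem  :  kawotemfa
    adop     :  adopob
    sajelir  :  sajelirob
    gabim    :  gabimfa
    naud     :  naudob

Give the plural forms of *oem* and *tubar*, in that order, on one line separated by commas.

Looking at the final consonant of each stem: -fa when the stem ends in a nasal (*kawotem*, *gabim*); -ob when the stem ends in a non-nasal consonant (*adop*, *sajelir*, *naud*).
*oem*: final consonant = /m/, a nasal → -fa → *oemfa*.
The final consonant of *tubar* is /r/, which is non-nasal, so the suffix is -ob, giving *tubarob*.

oemfa, tubarob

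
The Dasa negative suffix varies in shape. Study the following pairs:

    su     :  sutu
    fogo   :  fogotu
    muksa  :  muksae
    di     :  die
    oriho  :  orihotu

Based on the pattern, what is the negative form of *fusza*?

Looking at the last vowel of each stem: -tu when the last vowel of the stem is a rounded vowel (*su*, *fogo*, *oriho*); -e when the last vowel of the stem is an unrounded vowel (*muksa*, *di*).
*fusza* — last vowel /a/ (an unrounded vowel) → -e → *fuszae*.

fuszae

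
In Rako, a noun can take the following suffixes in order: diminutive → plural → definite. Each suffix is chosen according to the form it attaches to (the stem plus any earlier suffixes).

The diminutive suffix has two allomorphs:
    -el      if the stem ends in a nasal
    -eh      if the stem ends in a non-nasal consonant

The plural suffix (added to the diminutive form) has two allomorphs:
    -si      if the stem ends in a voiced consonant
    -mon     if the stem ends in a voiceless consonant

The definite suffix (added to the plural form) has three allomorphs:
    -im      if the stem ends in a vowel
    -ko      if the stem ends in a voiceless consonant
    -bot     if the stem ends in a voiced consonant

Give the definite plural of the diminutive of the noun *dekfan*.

dekfanelsiim

The final consonant of *dekfan* is /n/, which is a nasal, so the diminutive suffix is -el, giving *dekfanel*.
The final consonant of the diminutive form *dekfanel* is /l/, which is voiced, so the plural suffix is -si, giving *dekfanelsi*.
The final sound of the plural form *dekfanelsi* is /i/, which is a vowel, so the definite suffix is -im, giving *dekfanelsiim*.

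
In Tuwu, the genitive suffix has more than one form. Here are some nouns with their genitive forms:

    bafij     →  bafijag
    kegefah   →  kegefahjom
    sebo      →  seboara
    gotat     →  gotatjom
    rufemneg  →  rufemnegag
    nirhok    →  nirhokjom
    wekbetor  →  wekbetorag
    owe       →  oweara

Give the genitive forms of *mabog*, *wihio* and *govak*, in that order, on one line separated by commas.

The suffix is conditioned by the final sound: -jom when the stem ends in a voiceless consonant (*kegefah*, *gotat*, *nirhok*); -ag when the stem ends in a voiced consonant (*bafij*, *rufemneg*, *wekbetor*); -ara when the stem ends in a vowel (*sebo*, *owe*).
*mabog*: final sound = /g/, a voiced consonant → -ag → *mabogag*.
Since the final sound of *wihio* is /o/ (a vowel), it takes -ara, giving *wihioara*.
Since the final sound of *govak* is /k/ (a voiceless consonant), it takes -jom, giving *govakjom*.

mabogag, wihioara, govakjom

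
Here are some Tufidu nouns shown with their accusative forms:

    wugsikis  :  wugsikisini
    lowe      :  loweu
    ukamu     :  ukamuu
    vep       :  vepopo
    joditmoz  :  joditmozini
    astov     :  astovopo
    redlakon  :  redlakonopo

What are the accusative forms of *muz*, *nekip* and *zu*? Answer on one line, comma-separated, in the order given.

The alternation tracks the final sound of the stem — -ini when the stem ends in a sibilant (*wugsikis*, *joditmoz*); -opo when the stem ends in a non-sibilant consonant (*vep*, *astov*, *redlakon*); -u when the stem ends in a vowel (*lowe*, *ukamu*).
Since the final sound of *muz* is /z/ (a sibilant), it takes -ini, giving *muzini*.
*nekip* — final sound /p/ (a non-sibilant consonant) → -opo → *nekipopo*.
The final sound of *zu* is /u/, which is a vowel, so the suffix is -u, giving *zuu*.

muzini, nekipopo, zuu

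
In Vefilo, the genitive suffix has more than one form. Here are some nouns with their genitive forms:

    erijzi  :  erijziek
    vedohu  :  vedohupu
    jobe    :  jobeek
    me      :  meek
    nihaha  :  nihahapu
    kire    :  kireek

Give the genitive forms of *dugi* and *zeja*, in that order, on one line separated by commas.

dugiek, zejapu

The suffix is conditioned by the last vowel: -ek when the last vowel of the stem is a front vowel (*erijzi*, *jobe*, *me*, *kire*); -pu when the last vowel of the stem is a back vowel (*vedohu*, *nihaha*).
Since the last vowel of *dugi* is /i/ (a front vowel), it takes -ek, giving *dugiek*.
Since the last vowel of *zeja* is /a/ (a back vowel), it takes -pu, giving *zejapu*.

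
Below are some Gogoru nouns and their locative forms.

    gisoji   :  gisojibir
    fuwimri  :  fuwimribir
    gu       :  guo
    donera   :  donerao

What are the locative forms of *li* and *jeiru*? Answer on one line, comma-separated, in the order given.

The alternation tracks the last vowel of the stem — -bir when the last vowel of the stem is a front vowel (*gisoji*, *fuwimri*); -o when the last vowel of the stem is a back vowel (*gu*, *donera*).
*li* — last vowel /i/ (a front vowel) → -bir → *libir*.
*jeiru*: last vowel = /u/, a back vowel → -o → *jeiruo*.

libir, jeiruo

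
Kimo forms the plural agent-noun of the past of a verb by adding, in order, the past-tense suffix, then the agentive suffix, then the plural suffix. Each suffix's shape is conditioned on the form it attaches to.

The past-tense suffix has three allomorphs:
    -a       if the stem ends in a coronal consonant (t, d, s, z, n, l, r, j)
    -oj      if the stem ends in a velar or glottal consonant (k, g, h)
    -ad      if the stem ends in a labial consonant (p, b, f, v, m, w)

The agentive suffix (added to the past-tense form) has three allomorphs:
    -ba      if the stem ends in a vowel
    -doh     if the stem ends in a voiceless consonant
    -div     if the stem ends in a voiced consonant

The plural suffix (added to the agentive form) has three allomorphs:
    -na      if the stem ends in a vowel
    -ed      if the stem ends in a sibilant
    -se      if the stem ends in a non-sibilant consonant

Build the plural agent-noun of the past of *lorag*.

Since the final consonant of *lorag* is /g/ (velar/glottal), it takes -oj, giving *loragoj*.
The final sound of the past-tense form *loragoj* is /j/, which is a voiced consonant, so the agentive suffix is -div, giving *loragojdiv*.
The final sound of the agentive form *loragojdiv* is /v/, which is a non-sibilant consonant, so the plural suffix is -se, giving *loragojdivse*.

loragojdivse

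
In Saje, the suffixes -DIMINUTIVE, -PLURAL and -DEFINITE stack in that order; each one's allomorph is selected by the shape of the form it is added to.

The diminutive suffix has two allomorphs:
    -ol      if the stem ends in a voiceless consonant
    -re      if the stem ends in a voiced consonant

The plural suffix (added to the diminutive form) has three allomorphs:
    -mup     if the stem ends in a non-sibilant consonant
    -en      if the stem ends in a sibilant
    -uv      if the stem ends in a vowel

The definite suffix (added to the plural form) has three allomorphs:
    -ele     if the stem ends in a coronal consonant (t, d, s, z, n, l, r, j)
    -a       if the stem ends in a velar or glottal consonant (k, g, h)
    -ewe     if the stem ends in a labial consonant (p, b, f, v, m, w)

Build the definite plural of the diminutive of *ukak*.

ukakolmupewe

*ukak* — final consonant /k/ (voiceless) → -ol → *ukakol*.
Since the final sound of the diminutive form *ukakol* is /l/ (a non-sibilant consonant), it takes -mup, giving *ukakolmup*.
The plural form *ukakolmup* — final consonant /p/ (labial) → -ewe → *ukakolmupewe*.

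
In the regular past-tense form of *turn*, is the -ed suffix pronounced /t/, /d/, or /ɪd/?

/d/

The stem *turn* ends in a voiced sound other than /d/.
The -ed suffix is realized as /ɪd/ after /t, d/; as /t/ after other voiceless consonants; and as /d/ after other voiced sounds.
So -ed on *turn* is pronounced /d/.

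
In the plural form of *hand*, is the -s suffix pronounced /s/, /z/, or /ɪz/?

The stem *hand* ends in a voiced non-sibilant sound.
The plural suffix surfaces as /ɪz/ after sibilants, /s/ after other voiceless consonants, and /z/ after other voiced sounds.
So the plural -s on *hand* is pronounced /z/.

/z/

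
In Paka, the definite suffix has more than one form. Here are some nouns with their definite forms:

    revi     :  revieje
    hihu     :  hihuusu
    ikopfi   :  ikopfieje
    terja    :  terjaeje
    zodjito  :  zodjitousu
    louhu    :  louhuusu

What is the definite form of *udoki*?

udokieje

The suffix is conditioned by the last vowel: -usu when the last vowel of the stem is a rounded vowel (*hihu*, *zodjito*, *louhu*); -eje when the last vowel of the stem is an unrounded vowel (*revi*, *ikopfi*, *terja*).
The last vowel of *udoki* is /i/, which is an unrounded vowel, so the suffix is -eje, giving *udokieje*.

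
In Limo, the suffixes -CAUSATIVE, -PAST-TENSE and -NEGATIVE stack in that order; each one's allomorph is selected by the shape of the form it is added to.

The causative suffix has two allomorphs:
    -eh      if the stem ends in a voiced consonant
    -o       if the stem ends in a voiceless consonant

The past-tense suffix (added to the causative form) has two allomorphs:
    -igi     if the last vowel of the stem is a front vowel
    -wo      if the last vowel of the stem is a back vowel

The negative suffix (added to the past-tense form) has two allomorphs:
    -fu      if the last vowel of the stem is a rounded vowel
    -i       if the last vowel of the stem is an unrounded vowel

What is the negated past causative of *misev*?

Since the final consonant of *misev* is /v/ (voiced), it takes -eh, giving *miseveh*.
The causative form *miseveh*: last vowel = /e/, a front vowel → -igi → *misevehigi*.
The past-tense form *misevehigi* — last vowel /i/ (an unrounded vowel) → -i → *misevehigii*.

misevehigii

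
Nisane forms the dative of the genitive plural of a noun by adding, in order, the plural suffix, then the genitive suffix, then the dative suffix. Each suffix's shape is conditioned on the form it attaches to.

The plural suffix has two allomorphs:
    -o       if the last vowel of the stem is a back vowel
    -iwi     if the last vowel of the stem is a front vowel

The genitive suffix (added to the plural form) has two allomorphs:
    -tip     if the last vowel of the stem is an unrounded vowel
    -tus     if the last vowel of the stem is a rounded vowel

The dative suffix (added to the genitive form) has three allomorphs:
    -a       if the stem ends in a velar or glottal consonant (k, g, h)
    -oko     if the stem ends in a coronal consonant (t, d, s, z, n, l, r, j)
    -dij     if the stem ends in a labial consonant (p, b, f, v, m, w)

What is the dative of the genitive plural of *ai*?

The last vowel of *ai* is /i/, which is a front vowel, so the plural suffix is -iwi, giving *aiiwi*.
Since the last vowel of the plural form *aiiwi* is /i/ (an unrounded vowel), it takes -tip, giving *aiiwitip*.
The genitive form *aiiwitip*: final consonant = /p/, labial → -dij → *aiiwitipdij*.

aiiwitipdij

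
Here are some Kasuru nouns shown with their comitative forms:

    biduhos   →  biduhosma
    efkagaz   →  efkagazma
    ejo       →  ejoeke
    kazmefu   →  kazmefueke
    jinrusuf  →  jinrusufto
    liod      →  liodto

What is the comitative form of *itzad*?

The alternation tracks the final sound of the stem — -ma when the stem ends in a sibilant (*biduhos*, *efkagaz*); -to when the stem ends in a non-sibilant consonant (*jinrusuf*, *liod*); -eke when the stem ends in a vowel (*ejo*, *kazmefu*).
*itzad*: final sound = /d/, a non-sibilant consonant → -to → *itzadto*.

itzadto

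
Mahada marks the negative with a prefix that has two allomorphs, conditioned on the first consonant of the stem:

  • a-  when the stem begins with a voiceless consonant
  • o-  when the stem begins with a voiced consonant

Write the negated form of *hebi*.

ahebi

Since the first consonant of *hebi* is /h/ (voiceless), it takes a-, giving *ahebi*.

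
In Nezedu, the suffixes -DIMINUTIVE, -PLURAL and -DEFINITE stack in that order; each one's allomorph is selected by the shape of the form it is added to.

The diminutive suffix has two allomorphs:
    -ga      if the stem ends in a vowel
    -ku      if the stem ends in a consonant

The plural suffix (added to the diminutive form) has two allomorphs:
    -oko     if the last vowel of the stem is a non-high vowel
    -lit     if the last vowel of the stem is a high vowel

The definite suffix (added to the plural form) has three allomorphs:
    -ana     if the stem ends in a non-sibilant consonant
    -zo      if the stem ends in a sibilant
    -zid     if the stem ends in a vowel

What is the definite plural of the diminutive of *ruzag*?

ruzagkulitana

Since the final sound of *ruzag* is /g/ (a consonant), it takes -ku, giving *ruzagku*.
The diminutive form *ruzagku*: last vowel = /u/, a high vowel → -lit → *ruzagkulit*.
The plural form *ruzagkulit* — final sound /t/ (a non-sibilant consonant) → -ana → *ruzagkulitana*.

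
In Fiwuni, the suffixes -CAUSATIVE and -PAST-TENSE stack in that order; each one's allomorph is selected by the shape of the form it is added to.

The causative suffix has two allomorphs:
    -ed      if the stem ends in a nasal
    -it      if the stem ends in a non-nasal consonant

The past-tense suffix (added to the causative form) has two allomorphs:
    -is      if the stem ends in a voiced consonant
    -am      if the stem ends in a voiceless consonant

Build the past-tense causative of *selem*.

The final consonant of *selem* is /m/, which is a nasal, so the causative suffix is -ed, giving *selemed*.
The causative form *selemed*: final consonant = /d/, voiced → -is → *selemedis*.

selemedis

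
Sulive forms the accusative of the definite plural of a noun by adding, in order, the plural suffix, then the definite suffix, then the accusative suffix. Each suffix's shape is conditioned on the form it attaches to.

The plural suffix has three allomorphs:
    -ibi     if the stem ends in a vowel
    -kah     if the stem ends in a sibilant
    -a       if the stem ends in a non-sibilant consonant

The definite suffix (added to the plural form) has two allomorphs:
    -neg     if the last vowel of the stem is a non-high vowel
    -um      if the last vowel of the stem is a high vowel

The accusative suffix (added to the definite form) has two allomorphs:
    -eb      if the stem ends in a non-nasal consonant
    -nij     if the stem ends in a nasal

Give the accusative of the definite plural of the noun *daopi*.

*daopi*: final sound = /i/, a vowel → -ibi → *daopiibi*.
The plural form *daopiibi*: last vowel = /i/, a high vowel → -um → *daopiibium*.
The definite form *daopiibium*: final consonant = /m/, a nasal → -nij → *daopiibiumnij*.

daopiibiumnij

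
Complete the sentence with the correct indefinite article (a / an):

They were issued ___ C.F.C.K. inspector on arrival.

a

The indefinite article is chosen by the initial *sound* of the following word, not its spelling.
The initialism *C.F.C.K.* is read letter by letter; the first letter, C, is pronounced /siː/, which begins with a consonant sound.
So the article is *a*: They were issued a C.F.C.K. inspector on arrival.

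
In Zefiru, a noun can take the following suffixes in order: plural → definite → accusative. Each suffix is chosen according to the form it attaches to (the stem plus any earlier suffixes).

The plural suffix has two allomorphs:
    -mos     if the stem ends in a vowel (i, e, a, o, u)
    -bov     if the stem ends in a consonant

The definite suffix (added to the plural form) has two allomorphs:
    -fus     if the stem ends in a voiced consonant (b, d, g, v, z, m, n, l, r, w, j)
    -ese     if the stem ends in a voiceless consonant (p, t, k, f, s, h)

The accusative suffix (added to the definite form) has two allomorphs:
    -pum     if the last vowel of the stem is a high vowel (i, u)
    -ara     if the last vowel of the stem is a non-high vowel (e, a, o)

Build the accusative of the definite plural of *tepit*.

*tepit* — final sound /t/ (a consonant) → -bov → *tepitbov*.
The final consonant of the plural form *tepitbov* is /v/, which is voiced, so the definite suffix is -fus, giving *tepitbovfus*.
Since the last vowel of the definite form *tepitbovfus* is /u/ (a high vowel), it takes -pum, giving *tepitbovfuspum*.

tepitbovfuspum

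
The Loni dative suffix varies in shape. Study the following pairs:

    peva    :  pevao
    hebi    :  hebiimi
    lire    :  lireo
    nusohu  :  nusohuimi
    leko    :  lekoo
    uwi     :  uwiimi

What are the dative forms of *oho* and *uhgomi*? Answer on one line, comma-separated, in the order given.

ohoo, uhgomiimi

The alternation tracks the last vowel of the stem — -imi when the last vowel of the stem is a high vowel (*hebi*, *nusohu*, *uwi*); -o when the last vowel of the stem is a non-high vowel (*peva*, *lire*, *leko*).
*oho* — last vowel /o/ (a non-high vowel) → -o → *ohoo*.
*uhgomi* — last vowel /i/ (a high vowel) → -imi → *uhgomiimi*.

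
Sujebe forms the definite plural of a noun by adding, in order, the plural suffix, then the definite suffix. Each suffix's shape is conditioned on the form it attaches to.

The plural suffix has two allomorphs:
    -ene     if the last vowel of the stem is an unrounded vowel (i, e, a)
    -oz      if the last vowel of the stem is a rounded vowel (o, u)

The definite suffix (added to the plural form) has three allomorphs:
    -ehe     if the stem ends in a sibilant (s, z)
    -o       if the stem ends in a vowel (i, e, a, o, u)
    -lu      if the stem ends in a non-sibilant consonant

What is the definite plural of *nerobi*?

Since the last vowel of *nerobi* is /i/ (an unrounded vowel), it takes -ene, giving *nerobiene*.
Since the final sound of the plural form *nerobiene* is /e/ (a vowel), it takes -o, giving *nerobieneo*.

nerobieneo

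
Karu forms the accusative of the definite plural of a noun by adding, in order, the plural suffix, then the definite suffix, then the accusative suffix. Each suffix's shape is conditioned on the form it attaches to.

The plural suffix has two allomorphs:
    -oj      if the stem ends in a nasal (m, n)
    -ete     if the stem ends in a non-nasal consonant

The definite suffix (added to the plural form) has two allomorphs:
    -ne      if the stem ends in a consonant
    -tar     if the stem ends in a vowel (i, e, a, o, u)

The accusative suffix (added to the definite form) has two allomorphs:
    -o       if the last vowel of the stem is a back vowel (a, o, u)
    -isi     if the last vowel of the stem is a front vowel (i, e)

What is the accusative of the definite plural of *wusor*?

wusoretetaro

*wusor* — final consonant /r/ (non-nasal) → -ete → *wusorete*.
The plural form *wusorete*: final sound = /e/, a vowel → -tar → *wusoretetar*.
The definite form *wusoretetar* — last vowel /a/ (a back vowel) → -o → *wusoretetaro*.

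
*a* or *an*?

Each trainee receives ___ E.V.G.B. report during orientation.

The indefinite article is chosen by the initial *sound* of the following word, not its spelling.
The initialism *E.V.G.B.* is read letter by letter; the first letter, E, is pronounced /iː/, which begins with a vowel sound.
So the article is *an*: Each trainee receives an E.V.G.B. report during orientation.

an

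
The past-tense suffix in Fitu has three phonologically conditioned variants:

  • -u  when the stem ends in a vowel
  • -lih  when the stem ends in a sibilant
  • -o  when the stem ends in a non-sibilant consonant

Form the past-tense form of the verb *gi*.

giu

*gi*: final sound = /i/, a vowel → -u → *giu*.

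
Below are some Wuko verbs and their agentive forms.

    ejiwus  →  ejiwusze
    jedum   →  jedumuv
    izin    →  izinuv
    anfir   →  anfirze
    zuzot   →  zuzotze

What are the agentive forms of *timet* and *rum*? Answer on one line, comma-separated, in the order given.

timetze, rumuv

The alternation tracks the final consonant of the stem — -uv when the stem ends in a nasal (*jedum*, *izin*); -ze when the stem ends in a non-nasal consonant (*ejiwus*, *anfir*, *zuzot*).
Since the final consonant of *timet* is /t/ (non-nasal), it takes -ze, giving *timetze*.
*rum* — final consonant /m/ (a nasal) → -uv → *rumuv*.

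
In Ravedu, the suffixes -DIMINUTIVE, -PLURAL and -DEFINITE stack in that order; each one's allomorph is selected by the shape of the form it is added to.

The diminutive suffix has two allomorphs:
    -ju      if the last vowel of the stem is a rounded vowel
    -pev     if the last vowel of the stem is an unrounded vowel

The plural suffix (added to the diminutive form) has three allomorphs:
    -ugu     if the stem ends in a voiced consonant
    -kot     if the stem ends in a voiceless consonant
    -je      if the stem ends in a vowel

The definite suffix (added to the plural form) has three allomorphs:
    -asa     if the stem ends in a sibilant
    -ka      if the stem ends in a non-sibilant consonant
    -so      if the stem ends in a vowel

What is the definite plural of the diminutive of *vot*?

votjujeso

Since the last vowel of *vot* is /o/ (a rounded vowel), it takes -ju, giving *votju*.
The diminutive form *votju*: final sound = /u/, a vowel → -je → *votjuje*.
The final sound of the plural form *votjuje* is /e/, which is a vowel, so the definite suffix is -so, giving *votjujeso*.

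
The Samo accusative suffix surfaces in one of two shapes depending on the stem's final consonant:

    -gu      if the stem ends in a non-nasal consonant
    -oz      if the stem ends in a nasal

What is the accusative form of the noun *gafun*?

gafunoz

*gafun*: final consonant = /n/, a nasal → -oz → *gafunoz*.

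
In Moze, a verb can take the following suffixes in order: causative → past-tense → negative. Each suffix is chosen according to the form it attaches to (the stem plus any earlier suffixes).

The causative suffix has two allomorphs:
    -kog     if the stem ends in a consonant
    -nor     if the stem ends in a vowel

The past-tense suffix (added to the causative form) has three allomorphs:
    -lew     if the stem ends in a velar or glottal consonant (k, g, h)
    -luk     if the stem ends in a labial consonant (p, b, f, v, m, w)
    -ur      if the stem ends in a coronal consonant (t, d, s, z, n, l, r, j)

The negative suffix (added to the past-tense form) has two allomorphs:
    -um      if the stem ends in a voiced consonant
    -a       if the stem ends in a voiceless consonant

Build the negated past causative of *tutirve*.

Since the final sound of *tutirve* is /e/ (a vowel), it takes -nor, giving *tutirvenor*.
The causative form *tutirvenor* — final consonant /r/ (coronal) → -ur → *tutirvenorur*.
The past-tense form *tutirvenorur* — final consonant /r/ (voiced) → -um → *tutirvenorurum*.

tutirvenorurum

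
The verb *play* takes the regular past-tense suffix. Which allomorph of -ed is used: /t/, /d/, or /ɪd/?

The stem *play* ends in a voiced sound other than /d/.
The -ed suffix is realized as /ɪd/ after /t, d/; as /t/ after other voiceless consonants; and as /d/ after other voiced sounds.
So -ed on *play* is pronounced /d/.

/d/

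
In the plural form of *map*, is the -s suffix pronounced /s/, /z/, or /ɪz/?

The stem *map* ends in a voiceless non-sibilant consonant.
The plural suffix surfaces as /ɪz/ after sibilants, /s/ after other voiceless consonants, and /z/ after other voiced sounds.
So the plural -s on *map* is pronounced /s/.

/s/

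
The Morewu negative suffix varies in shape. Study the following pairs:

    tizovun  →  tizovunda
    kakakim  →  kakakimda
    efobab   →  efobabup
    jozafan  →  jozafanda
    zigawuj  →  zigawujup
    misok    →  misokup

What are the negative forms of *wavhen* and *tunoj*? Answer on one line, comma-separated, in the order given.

The alternation tracks the final consonant of the stem — -da when the stem ends in a nasal (*tizovun*, *kakakim*, *jozafan*); -up when the stem ends in a non-nasal consonant (*efobab*, *zigawuj*, *misok*).
The final consonant of *wavhen* is /n/, which is a nasal, so the suffix is -da, giving *wavhenda*.
The final consonant of *tunoj* is /j/, which is non-nasal, so the suffix is -up, giving *tunojup*.

wavhenda, tunojup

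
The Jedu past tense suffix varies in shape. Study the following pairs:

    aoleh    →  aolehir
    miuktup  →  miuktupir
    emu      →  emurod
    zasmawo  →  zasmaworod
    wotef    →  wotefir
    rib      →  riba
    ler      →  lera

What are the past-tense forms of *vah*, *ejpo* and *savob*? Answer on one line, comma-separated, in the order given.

Looking at the final sound of each stem: -ir when the stem ends in a voiceless consonant (*aoleh*, *miuktup*, *wotef*); -a when the stem ends in a voiced consonant (*rib*, *ler*); -rod when the stem ends in a vowel (*emu*, *zasmawo*).
*vah*: final sound = /h/, a voiceless consonant → -ir → *vahir*.
Since the final sound of *ejpo* is /o/ (a vowel), it takes -rod, giving *ejporod*.
*savob*: final sound = /b/, a voiced consonant → -a → *savoba*.

vahir, ejporod, savoba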